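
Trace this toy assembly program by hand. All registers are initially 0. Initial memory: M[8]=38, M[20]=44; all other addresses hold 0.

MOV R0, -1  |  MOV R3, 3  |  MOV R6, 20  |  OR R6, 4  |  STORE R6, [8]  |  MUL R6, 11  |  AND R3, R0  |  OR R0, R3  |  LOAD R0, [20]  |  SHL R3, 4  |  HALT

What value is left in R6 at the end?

220

after MOV R0, -1: R0=-1
after MOV R3, 3: R3=3
after MOV R6, 20: R6=20
after OR R6, 4: R6=20|4=20
STORE R6, [8] → M[8]=20
after MUL R6, 11: R6=20*11=220
after AND R3, R0: R3=3&(-1)=3
after OR R0, R3: R0=(-1)|3=-1
after LOAD R0, [20]: R0=M[20]=44
after SHL R3, 4: R3=3<<4=48
halt.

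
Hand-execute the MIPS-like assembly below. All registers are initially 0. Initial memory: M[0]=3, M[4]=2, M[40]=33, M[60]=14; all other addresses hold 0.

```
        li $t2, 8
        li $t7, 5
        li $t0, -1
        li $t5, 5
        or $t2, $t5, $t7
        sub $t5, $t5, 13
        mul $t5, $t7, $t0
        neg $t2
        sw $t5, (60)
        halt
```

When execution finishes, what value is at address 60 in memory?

-5

$t2=8
$t7=5
$t0=-1
$t5=5
$t2=5|5=5
$t5=5-13=-8
$t5=5*(-1)=-5
$t2=-(5)=-5
sw $t5, (60) → M[60]=-5
halt.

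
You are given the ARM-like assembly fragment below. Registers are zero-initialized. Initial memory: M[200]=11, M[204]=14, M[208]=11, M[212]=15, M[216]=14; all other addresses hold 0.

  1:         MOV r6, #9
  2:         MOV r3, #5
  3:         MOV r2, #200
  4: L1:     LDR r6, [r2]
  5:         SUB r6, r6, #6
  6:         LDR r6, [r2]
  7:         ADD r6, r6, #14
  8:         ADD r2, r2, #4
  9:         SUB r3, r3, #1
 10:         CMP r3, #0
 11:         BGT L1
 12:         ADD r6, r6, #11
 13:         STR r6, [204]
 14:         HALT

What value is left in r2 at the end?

MOV r6, #9 → r6=9
MOV r3, #5 → r3=5
MOV r2, #200 → r2=200
LDR r6, [r2] → r6=M[200]=11
SUB r6, r6, #6 → r6=11-6=5
LDR r6, [r2] → r6=M[200]=11
ADD r6, r6, #14 → r6=11+14=25
ADD r2, r2, #4 → r2=200+4=204
SUB r3, r3, #1 → r3=5-1=4
CMP r3, #0  (cmp 4,0)
BGT L1: taken
LDR r6, [r2] → r6=M[204]=14
SUB r6, r6, #6 → r6=14-6=8
LDR r6, [r2] → r6=M[204]=14
ADD r6, r6, #14 → r6=14+14=28
ADD r2, r2, #4 → r2=204+4=208
SUB r3, r3, #1 → r3=4-1=3
CMP r3, #0  (cmp 3,0)
BGT L1: taken
LDR r6, [r2] → r6=M[208]=11
SUB r6, r6, #6 → r6=11-6=5
LDR r6, [r2] → r6=M[208]=11
ADD r6, r6, #14 → r6=11+14=25
ADD r2, r2, #4 → r2=208+4=212
SUB r3, r3, #1 → r3=3-1=2
CMP r3, #0  (cmp 2,0)
BGT L1: taken
LDR r6, [r2] → r6=M[212]=15
SUB r6, r6, #6 → r6=15-6=9
LDR r6, [r2] → r6=M[212]=15
ADD r6, r6, #14 → r6=15+14=29
ADD r2, r2, #4 → r2=212+4=216
SUB r3, r3, #1 → r3=2-1=1
CMP r3, #0  (cmp 1,0)
BGT L1: taken
LDR r6, [r2] → r6=M[216]=14
SUB r6, r6, #6 → r6=14-6=8
LDR r6, [r2] → r6=M[216]=14
ADD r6, r6, #14 → r6=14+14=28
ADD r2, r2, #4 → r2=216+4=220
SUB r3, r3, #1 → r3=1-1=0
CMP r3, #0  (cmp 0,0)
BGT L1: not taken
ADD r6, r6, #11 → r6=28+11=39
STR r6, [204] → M[204]=39
halt.

220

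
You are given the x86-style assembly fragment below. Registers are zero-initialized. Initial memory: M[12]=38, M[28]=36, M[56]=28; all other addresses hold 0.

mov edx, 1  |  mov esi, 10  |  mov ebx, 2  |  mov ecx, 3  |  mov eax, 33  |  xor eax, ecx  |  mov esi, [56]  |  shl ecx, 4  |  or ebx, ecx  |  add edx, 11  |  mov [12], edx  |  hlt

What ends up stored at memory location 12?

12

after mov edx, 1: edx=1
after mov esi, 10: esi=10
after mov ebx, 2: ebx=2
after mov ecx, 3: ecx=3
after mov eax, 33: eax=33
after xor eax, ecx: eax=33^3=34
after mov esi, [56]: esi=M[56]=28
after shl ecx, 4: ecx=3<<4=48
after or ebx, ecx: ebx=2|48=50
after add edx, 11: edx=1+11=12
mov [12], edx → M[12]=12
halt.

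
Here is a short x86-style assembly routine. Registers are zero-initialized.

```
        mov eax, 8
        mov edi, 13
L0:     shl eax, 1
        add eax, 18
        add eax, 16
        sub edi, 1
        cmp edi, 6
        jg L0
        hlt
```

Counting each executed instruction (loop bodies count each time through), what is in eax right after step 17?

eax=8
edi=13
eax=8<<1=16
eax=16+18=34
eax=34+16=50
edi=13-1=12
cmp edi, 6  (cmp 12,6)
jg L0: taken
eax=50<<1=100
eax=100+18=118
eax=118+16=134
edi=12-1=11
cmp edi, 6  (cmp 11,6)
jg L0: taken
eax=134<<1=268
eax=268+18=286
eax=286+16=302
After step 17: eax = 302.

302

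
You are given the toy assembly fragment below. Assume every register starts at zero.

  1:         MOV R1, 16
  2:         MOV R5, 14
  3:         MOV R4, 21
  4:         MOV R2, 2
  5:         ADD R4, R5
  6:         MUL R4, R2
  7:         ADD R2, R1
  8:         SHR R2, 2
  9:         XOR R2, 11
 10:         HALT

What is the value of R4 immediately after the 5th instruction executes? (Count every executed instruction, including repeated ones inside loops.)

35

MOV R1, 16 → R1=16
MOV R5, 14 → R5=14
MOV R4, 21 → R4=21
MOV R2, 2 → R2=2
ADD R4, R5 → R4=21+14=35
After step 5: R4 = 35.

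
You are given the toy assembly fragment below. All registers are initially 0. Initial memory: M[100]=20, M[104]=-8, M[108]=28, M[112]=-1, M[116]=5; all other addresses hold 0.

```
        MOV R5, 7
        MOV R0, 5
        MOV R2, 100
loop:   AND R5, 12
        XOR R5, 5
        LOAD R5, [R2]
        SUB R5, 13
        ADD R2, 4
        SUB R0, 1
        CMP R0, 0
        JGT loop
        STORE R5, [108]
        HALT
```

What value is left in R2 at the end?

MOV R5, 7 → R5=7
MOV R0, 5 → R0=5
MOV R2, 100 → R2=100
AND R5, 12 → R5=7&12=4
XOR R5, 5 → R5=4^5=1
LOAD R5, [R2] → R5=M[100]=20
SUB R5, 13 → R5=20-13=7
ADD R2, 4 → R2=100+4=104
SUB R0, 1 → R0=5-1=4
CMP R0, 0  (cmp 4,0)
JGT loop: taken
AND R5, 12 → R5=7&12=4
XOR R5, 5 → R5=4^5=1
LOAD R5, [R2] → R5=M[104]=-8
SUB R5, 13 → R5=(-8)-13=-21
ADD R2, 4 → R2=104+4=108
SUB R0, 1 → R0=4-1=3
CMP R0, 0  (cmp 3,0)
JGT loop: taken
AND R5, 12 → R5=(-21)&12=8
XOR R5, 5 → R5=8^5=13
LOAD R5, [R2] → R5=M[108]=28
SUB R5, 13 → R5=28-13=15
ADD R2, 4 → R2=108+4=112
SUB R0, 1 → R0=3-1=2
CMP R0, 0  (cmp 2,0)
JGT loop: taken
AND R5, 12 → R5=15&12=12
XOR R5, 5 → R5=12^5=9
LOAD R5, [R2] → R5=M[112]=-1
SUB R5, 13 → R5=(-1)-13=-14
ADD R2, 4 → R2=112+4=116
SUB R0, 1 → R0=2-1=1
CMP R0, 0  (cmp 1,0)
JGT loop: taken
AND R5, 12 → R5=(-14)&12=0
XOR R5, 5 → R5=0^5=5
LOAD R5, [R2] → R5=M[116]=5
SUB R5, 13 → R5=5-13=-8
ADD R2, 4 → R2=116+4=120
SUB R0, 1 → R0=1-1=0
CMP R0, 0  (cmp 0,0)
JGT loop: not taken
STORE R5, [108] → M[108]=-8
halt.

120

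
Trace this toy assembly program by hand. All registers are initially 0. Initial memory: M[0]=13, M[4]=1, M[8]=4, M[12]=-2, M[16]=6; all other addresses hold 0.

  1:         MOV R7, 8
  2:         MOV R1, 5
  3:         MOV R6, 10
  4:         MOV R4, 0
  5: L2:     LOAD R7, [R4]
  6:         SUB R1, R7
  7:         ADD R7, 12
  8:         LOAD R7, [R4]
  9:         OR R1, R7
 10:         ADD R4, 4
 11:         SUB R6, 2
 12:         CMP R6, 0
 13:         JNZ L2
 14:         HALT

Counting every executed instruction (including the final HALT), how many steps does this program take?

R7=8
R1=5
R6=10
R4=0
R7=M[0]=13
R1=5-13=-8
R7=13+12=25
R7=M[0]=13
R1=(-8)|13=-3
R4=0+4=4
R6=10-2=8
CMP R6, 0  (cmp 8,0)
JNZ L2: taken
R7=M[4]=1
R1=(-3)-1=-4
R7=1+12=13
R7=M[4]=1
R1=(-4)|1=-3
R4=4+4=8
R6=8-2=6
CMP R6, 0  (cmp 6,0)
JNZ L2: taken
R7=M[8]=4
R1=(-3)-4=-7
R7=4+12=16
R7=M[8]=4
R1=(-7)|4=-3
R4=8+4=12
R6=6-2=4
CMP R6, 0  (cmp 4,0)
JNZ L2: taken
R7=M[12]=-2
R1=(-3)-(-2)=-1
R7=(-2)+12=10
R7=M[12]=-2
R1=(-1)|(-2)=-1
R4=12+4=16
R6=4-2=2
CMP R6, 0  (cmp 2,0)
JNZ L2: taken
R7=M[16]=6
R1=(-1)-6=-7
R7=6+12=18
R7=M[16]=6
R1=(-7)|6=-1
R4=16+4=20
R6=2-2=0
CMP R6, 0  (cmp 0,0)
JNZ L2: not taken
halt.
Total executed instructions: 50.

50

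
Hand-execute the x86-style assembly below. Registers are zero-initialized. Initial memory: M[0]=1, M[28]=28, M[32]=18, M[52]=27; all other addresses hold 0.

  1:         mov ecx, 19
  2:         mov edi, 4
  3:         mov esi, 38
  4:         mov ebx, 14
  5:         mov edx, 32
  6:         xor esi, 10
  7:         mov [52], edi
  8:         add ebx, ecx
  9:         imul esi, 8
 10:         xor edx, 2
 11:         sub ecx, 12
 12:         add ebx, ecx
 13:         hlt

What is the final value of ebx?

40

mov ecx, 19 → ecx=19
mov edi, 4 → edi=4
mov esi, 38 → esi=38
mov ebx, 14 → ebx=14
mov edx, 32 → edx=32
xor esi, 10 → esi=38^10=44
mov [52], edi → M[52]=4
add ebx, ecx → ebx=14+19=33
imul esi, 8 → esi=44*8=352
xor edx, 2 → edx=32^2=34
sub ecx, 12 → ecx=19-12=7
add ebx, ecx → ebx=33+7=40
halt.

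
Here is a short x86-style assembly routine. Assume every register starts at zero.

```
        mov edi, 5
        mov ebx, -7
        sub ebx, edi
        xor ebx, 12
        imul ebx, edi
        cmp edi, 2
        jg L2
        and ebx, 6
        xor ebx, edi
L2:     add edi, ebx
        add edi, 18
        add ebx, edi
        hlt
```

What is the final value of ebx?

-57

after mov edi, 5: edi=5
after mov ebx, -7: ebx=-7
after sub ebx, edi: ebx=(-7)-5=-12
after xor ebx, 12: ebx=(-12)^12=-8
after imul ebx, edi: ebx=(-8)*5=-40
cmp edi, 2  (cmp 5,2)
jg L2: taken
after add edi, ebx: edi=5+(-40)=-35
after add edi, 18: edi=(-35)+18=-17
after add ebx, edi: ebx=(-40)+(-17)=-57
halt.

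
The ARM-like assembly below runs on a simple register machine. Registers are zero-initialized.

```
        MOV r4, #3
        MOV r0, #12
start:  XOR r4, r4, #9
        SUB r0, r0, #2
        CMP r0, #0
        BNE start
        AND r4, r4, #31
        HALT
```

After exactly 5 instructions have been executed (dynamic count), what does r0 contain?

10

MOV r4, #3 → r4=3
MOV r0, #12 → r0=12
XOR r4, r4, #9 → r4=3^9=10
SUB r0, r0, #2 → r0=12-2=10
CMP r0, #0  (cmp 10,0)
After step 5: r0 = 10.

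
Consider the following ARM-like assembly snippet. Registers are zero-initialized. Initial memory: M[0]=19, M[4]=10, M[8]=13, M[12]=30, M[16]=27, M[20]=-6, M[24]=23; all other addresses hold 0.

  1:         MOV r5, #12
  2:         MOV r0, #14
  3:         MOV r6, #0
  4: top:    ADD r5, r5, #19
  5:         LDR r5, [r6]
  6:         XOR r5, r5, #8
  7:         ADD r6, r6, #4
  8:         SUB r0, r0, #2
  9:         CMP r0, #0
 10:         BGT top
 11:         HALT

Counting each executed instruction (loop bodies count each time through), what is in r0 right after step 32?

r5=12
r0=14
r6=0
r5=12+19=31
r5=M[0]=19
r5=19^8=27
r6=0+4=4
r0=14-2=12
CMP r0, #0  (cmp 12,0)
BGT top: taken
r5=27+19=46
r5=M[4]=10
r5=10^8=2
r6=4+4=8
r0=12-2=10
CMP r0, #0  (cmp 10,0)
BGT top: taken
r5=2+19=21
r5=M[8]=13
r5=13^8=5
r6=8+4=12
r0=10-2=8
CMP r0, #0  (cmp 8,0)
BGT top: taken
r5=5+19=24
r5=M[12]=30
r5=30^8=22
r6=12+4=16
r0=8-2=6
CMP r0, #0  (cmp 6,0)
BGT top: taken
r5=22+19=41
After step 32: r0 = 6.

6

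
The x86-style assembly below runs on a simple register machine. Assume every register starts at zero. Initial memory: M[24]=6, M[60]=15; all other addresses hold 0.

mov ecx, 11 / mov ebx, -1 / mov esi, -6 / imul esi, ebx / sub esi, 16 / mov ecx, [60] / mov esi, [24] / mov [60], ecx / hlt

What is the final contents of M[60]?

after mov ecx, 11: ecx=11
after mov ebx, -1: ebx=-1
after mov esi, -6: esi=-6
after imul esi, ebx: esi=(-6)*(-1)=6
after sub esi, 16: esi=6-16=-10
after mov ecx, [60]: ecx=M[60]=15
after mov esi, [24]: esi=M[24]=6
mov [60], ecx → M[60]=15
halt.

15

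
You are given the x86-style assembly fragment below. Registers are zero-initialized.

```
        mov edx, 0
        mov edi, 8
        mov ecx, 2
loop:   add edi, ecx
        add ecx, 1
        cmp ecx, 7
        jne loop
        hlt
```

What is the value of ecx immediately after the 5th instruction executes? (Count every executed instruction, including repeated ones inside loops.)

3

edx=0
edi=8
ecx=2
edi=8+2=10
ecx=2+1=3
After step 5: ecx = 3.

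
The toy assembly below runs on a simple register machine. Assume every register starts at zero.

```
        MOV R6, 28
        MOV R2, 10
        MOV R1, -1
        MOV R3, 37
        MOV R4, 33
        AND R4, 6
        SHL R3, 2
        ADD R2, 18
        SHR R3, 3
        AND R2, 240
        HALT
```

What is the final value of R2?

MOV R6, 28 → R6=28
MOV R2, 10 → R2=10
MOV R1, -1 → R1=-1
MOV R3, 37 → R3=37
MOV R4, 33 → R4=33
AND R4, 6 → R4=33&6=0
SHL R3, 2 → R3=37<<2=148
ADD R2, 18 → R2=10+18=28
SHR R3, 3 → R3=148>>3=18
AND R2, 240 → R2=28&240=16
halt.

16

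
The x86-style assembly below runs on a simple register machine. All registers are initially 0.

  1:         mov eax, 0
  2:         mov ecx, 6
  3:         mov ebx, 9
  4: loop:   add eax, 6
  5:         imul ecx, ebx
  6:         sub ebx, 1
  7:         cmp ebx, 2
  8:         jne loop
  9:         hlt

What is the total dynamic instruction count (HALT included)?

39

after mov eax, 0: eax=0
after mov ecx, 6: ecx=6
after mov ebx, 9: ebx=9
after add eax, 6: eax=0+6=6
after imul ecx, ebx: ecx=6*9=54
after sub ebx, 1: ebx=9-1=8
cmp ebx, 2  (cmp 8,2)
jne loop: taken
after add eax, 6: eax=6+6=12
after imul ecx, ebx: ecx=54*8=432
after sub ebx, 1: ebx=8-1=7
cmp ebx, 2  (cmp 7,2)
jne loop: taken
after add eax, 6: eax=12+6=18
after imul ecx, ebx: ecx=432*7=3024
after sub ebx, 1: ebx=7-1=6
cmp ebx, 2  (cmp 6,2)
jne loop: taken
after add eax, 6: eax=18+6=24
after imul ecx, ebx: ecx=3024*6=18144
after sub ebx, 1: ebx=6-1=5
cmp ebx, 2  (cmp 5,2)
jne loop: taken
after add eax, 6: eax=24+6=30
after imul ecx, ebx: ecx=18144*5=90720
after sub ebx, 1: ebx=5-1=4
cmp ebx, 2  (cmp 4,2)
jne loop: taken
after add eax, 6: eax=30+6=36
after imul ecx, ebx: ecx=90720*4=362880
after sub ebx, 1: ebx=4-1=3
cmp ebx, 2  (cmp 3,2)
jne loop: taken
after add eax, 6: eax=36+6=42
after imul ecx, ebx: ecx=362880*3=1088640
after sub ebx, 1: ebx=3-1=2
cmp ebx, 2  (cmp 2,2)
jne loop: not taken
halt.
Total executed instructions: 39.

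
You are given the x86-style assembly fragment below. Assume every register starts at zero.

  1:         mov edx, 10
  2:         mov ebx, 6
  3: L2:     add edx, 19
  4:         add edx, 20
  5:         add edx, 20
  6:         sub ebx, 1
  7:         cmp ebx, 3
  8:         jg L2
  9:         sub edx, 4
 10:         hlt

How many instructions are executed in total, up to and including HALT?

mov edx, 10 → edx=10
mov ebx, 6 → ebx=6
add edx, 19 → edx=10+19=29
add edx, 20 → edx=29+20=49
add edx, 20 → edx=49+20=69
sub ebx, 1 → ebx=6-1=5
cmp ebx, 3  (cmp 5,3)
jg L2: taken
add edx, 19 → edx=69+19=88
add edx, 20 → edx=88+20=108
add edx, 20 → edx=108+20=128
sub ebx, 1 → ebx=5-1=4
cmp ebx, 3  (cmp 4,3)
jg L2: taken
add edx, 19 → edx=128+19=147
add edx, 20 → edx=147+20=167
add edx, 20 → edx=167+20=187
sub ebx, 1 → ebx=4-1=3
cmp ebx, 3  (cmp 3,3)
jg L2: not taken
sub edx, 4 → edx=187-4=183
halt.
Total executed instructions: 22.

22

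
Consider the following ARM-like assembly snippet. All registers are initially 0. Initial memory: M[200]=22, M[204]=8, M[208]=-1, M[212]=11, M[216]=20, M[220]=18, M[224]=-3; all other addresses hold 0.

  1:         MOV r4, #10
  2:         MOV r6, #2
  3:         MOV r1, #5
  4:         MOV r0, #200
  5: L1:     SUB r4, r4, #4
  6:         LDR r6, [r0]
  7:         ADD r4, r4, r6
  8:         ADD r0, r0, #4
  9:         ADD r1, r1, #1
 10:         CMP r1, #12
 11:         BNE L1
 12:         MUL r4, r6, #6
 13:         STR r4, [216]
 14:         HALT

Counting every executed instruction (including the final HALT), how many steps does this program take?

56

r4=10
r6=2
r1=5
r0=200
r4=10-4=6
r6=M[200]=22
r4=6+22=28
r0=200+4=204
r1=5+1=6
CMP r1, #12  (cmp 6,12)
BNE L1: taken
r4=28-4=24
r6=M[204]=8
r4=24+8=32
r0=204+4=208
r1=6+1=7
CMP r1, #12  (cmp 7,12)
BNE L1: taken
r4=32-4=28
r6=M[208]=-1
r4=28+(-1)=27
r0=208+4=212
r1=7+1=8
CMP r1, #12  (cmp 8,12)
BNE L1: taken
r4=27-4=23
r6=M[212]=11
r4=23+11=34
r0=212+4=216
r1=8+1=9
CMP r1, #12  (cmp 9,12)
BNE L1: taken
r4=34-4=30
r6=M[216]=20
r4=30+20=50
r0=216+4=220
r1=9+1=10
CMP r1, #12  (cmp 10,12)
BNE L1: taken
r4=50-4=46
r6=M[220]=18
r4=46+18=64
r0=220+4=224
r1=10+1=11
CMP r1, #12  (cmp 11,12)
BNE L1: taken
r4=64-4=60
r6=M[224]=-3
r4=60+(-3)=57
r0=224+4=228
r1=11+1=12
CMP r1, #12  (cmp 12,12)
BNE L1: not taken
r4=(-3)*6=-18
STR r4, [216] → M[216]=-18
halt.
Total executed instructions: 56.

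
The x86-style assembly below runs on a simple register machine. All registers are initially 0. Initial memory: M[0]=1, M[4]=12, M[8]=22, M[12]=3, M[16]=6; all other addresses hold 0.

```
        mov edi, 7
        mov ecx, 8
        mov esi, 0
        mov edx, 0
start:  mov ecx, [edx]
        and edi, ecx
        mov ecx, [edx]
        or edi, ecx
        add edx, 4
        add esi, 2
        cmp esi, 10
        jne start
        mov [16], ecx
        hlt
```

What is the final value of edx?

edi=7
ecx=8
esi=0
edx=0
ecx=M[0]=1
edi=7&1=1
ecx=M[0]=1
edi=1|1=1
edx=0+4=4
esi=0+2=2
cmp esi, 10  (cmp 2,10)
jne start: taken
ecx=M[4]=12
edi=1&12=0
ecx=M[4]=12
edi=0|12=12
edx=4+4=8
esi=2+2=4
cmp esi, 10  (cmp 4,10)
jne start: taken
ecx=M[8]=22
edi=12&22=4
ecx=M[8]=22
edi=4|22=22
edx=8+4=12
esi=4+2=6
cmp esi, 10  (cmp 6,10)
jne start: taken
ecx=M[12]=3
edi=22&3=2
ecx=M[12]=3
edi=2|3=3
edx=12+4=16
esi=6+2=8
cmp esi, 10  (cmp 8,10)
jne start: taken
ecx=M[16]=6
edi=3&6=2
ecx=M[16]=6
edi=2|6=6
edx=16+4=20
esi=8+2=10
cmp esi, 10  (cmp 10,10)
jne start: not taken
mov [16], ecx → M[16]=6
halt.

20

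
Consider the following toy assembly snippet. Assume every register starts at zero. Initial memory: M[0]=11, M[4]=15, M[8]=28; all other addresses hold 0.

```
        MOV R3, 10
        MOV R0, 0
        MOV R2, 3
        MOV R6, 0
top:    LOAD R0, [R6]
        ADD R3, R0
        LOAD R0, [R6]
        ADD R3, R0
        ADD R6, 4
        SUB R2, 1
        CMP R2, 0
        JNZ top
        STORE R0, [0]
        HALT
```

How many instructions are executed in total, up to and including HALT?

R3=10
R0=0
R2=3
R6=0
R0=M[0]=11
R3=10+11=21
R0=M[0]=11
R3=21+11=32
R6=0+4=4
R2=3-1=2
CMP R2, 0  (cmp 2,0)
JNZ top: taken
R0=M[4]=15
R3=32+15=47
R0=M[4]=15
R3=47+15=62
R6=4+4=8
R2=2-1=1
CMP R2, 0  (cmp 1,0)
JNZ top: taken
R0=M[8]=28
R3=62+28=90
R0=M[8]=28
R3=90+28=118
R6=8+4=12
R2=1-1=0
CMP R2, 0  (cmp 0,0)
JNZ top: not taken
STORE R0, [0] → M[0]=28
halt.
Total executed instructions: 30.

30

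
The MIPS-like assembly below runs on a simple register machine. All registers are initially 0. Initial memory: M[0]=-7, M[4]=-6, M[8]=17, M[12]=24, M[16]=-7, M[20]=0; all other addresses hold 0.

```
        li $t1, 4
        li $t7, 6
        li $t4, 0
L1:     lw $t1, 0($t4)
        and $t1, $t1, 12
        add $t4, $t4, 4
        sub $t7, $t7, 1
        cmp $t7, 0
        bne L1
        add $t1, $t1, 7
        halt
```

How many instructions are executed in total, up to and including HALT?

41

li $t1, 4 → $t1=4
li $t7, 6 → $t7=6
li $t4, 0 → $t4=0
lw $t1, 0($t4) → $t1=M[0]=-7
and $t1, $t1, 12 → $t1=(-7)&12=8
add $t4, $t4, 4 → $t4=0+4=4
sub $t7, $t7, 1 → $t7=6-1=5
cmp $t7, 0  (cmp 5,0)
bne L1: taken
lw $t1, 0($t4) → $t1=M[4]=-6
and $t1, $t1, 12 → $t1=(-6)&12=8
add $t4, $t4, 4 → $t4=4+4=8
sub $t7, $t7, 1 → $t7=5-1=4
cmp $t7, 0  (cmp 4,0)
bne L1: taken
lw $t1, 0($t4) → $t1=M[8]=17
and $t1, $t1, 12 → $t1=17&12=0
add $t4, $t4, 4 → $t4=8+4=12
sub $t7, $t7, 1 → $t7=4-1=3
cmp $t7, 0  (cmp 3,0)
bne L1: taken
lw $t1, 0($t4) → $t1=M[12]=24
and $t1, $t1, 12 → $t1=24&12=8
add $t4, $t4, 4 → $t4=12+4=16
sub $t7, $t7, 1 → $t7=3-1=2
cmp $t7, 0  (cmp 2,0)
bne L1: taken
lw $t1, 0($t4) → $t1=M[16]=-7
and $t1, $t1, 12 → $t1=(-7)&12=8
add $t4, $t4, 4 → $t4=16+4=20
sub $t7, $t7, 1 → $t7=2-1=1
cmp $t7, 0  (cmp 1,0)
bne L1: taken
lw $t1, 0($t4) → $t1=M[20]=0
and $t1, $t1, 12 → $t1=0&12=0
add $t4, $t4, 4 → $t4=20+4=24
sub $t7, $t7, 1 → $t7=1-1=0
cmp $t7, 0  (cmp 0,0)
bne L1: not taken
add $t1, $t1, 7 → $t1=0+7=7
halt.
Total executed instructions: 41.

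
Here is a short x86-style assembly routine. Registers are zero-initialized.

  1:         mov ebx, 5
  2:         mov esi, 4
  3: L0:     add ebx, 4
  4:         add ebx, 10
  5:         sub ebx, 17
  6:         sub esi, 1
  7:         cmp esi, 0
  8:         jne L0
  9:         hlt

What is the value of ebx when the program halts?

-7

ebx=5
esi=4
ebx=5+4=9
ebx=9+10=19
ebx=19-17=2
esi=4-1=3
cmp esi, 0  (cmp 3,0)
jne L0: taken
ebx=2+4=6
ebx=6+10=16
ebx=16-17=-1
esi=3-1=2
cmp esi, 0  (cmp 2,0)
jne L0: taken
ebx=(-1)+4=3
ebx=3+10=13
ebx=13-17=-4
esi=2-1=1
cmp esi, 0  (cmp 1,0)
jne L0: taken
ebx=(-4)+4=0
ebx=0+10=10
ebx=10-17=-7
esi=1-1=0
cmp esi, 0  (cmp 0,0)
jne L0: not taken
halt.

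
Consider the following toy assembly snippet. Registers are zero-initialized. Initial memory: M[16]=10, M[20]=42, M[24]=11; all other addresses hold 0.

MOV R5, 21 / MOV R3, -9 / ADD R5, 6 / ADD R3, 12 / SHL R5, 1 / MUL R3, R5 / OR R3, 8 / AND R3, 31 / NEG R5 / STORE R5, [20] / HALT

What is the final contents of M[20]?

-54

R5=21
R3=-9
R5=21+6=27
R3=(-9)+12=3
R5=27<<1=54
R3=3*54=162
R3=162|8=170
R3=170&31=10
R5=-(54)=-54
STORE R5, [20] → M[20]=-54
halt.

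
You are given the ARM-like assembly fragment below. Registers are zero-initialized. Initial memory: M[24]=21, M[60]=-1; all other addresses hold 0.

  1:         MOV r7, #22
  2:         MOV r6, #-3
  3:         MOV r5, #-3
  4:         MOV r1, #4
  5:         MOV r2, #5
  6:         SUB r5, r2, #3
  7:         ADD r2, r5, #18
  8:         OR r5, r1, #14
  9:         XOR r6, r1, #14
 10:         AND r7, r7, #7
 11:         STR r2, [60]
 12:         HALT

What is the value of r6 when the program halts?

after MOV r7, #22: r7=22
after MOV r6, #-3: r6=-3
after MOV r5, #-3: r5=-3
after MOV r1, #4: r1=4
after MOV r2, #5: r2=5
after SUB r5, r2, #3: r5=5-3=2
after ADD r2, r5, #18: r2=2+18=20
after OR r5, r1, #14: r5=4|14=14
after XOR r6, r1, #14: r6=4^14=10
after AND r7, r7, #7: r7=22&7=6
STR r2, [60] → M[60]=20
halt.

10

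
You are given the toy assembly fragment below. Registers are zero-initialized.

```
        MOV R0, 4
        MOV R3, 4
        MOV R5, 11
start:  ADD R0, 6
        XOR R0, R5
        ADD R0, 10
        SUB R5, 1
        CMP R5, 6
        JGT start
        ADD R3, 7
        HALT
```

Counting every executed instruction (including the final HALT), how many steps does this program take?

35

after MOV R0, 4: R0=4
after MOV R3, 4: R3=4
after MOV R5, 11: R5=11
after ADD R0, 6: R0=4+6=10
after XOR R0, R5: R0=10^11=1
after ADD R0, 10: R0=1+10=11
after SUB R5, 1: R5=11-1=10
CMP R5, 6  (cmp 10,6)
JGT start: taken
after ADD R0, 6: R0=11+6=17
after XOR R0, R5: R0=17^10=27
after ADD R0, 10: R0=27+10=37
after SUB R5, 1: R5=10-1=9
CMP R5, 6  (cmp 9,6)
JGT start: taken
after ADD R0, 6: R0=37+6=43
after XOR R0, R5: R0=43^9=34
after ADD R0, 10: R0=34+10=44
after SUB R5, 1: R5=9-1=8
CMP R5, 6  (cmp 8,6)
JGT start: taken
after ADD R0, 6: R0=44+6=50
after XOR R0, R5: R0=50^8=58
after ADD R0, 10: R0=58+10=68
after SUB R5, 1: R5=8-1=7
CMP R5, 6  (cmp 7,6)
JGT start: taken
after ADD R0, 6: R0=68+6=74
after XOR R0, R5: R0=74^7=77
after ADD R0, 10: R0=77+10=87
after SUB R5, 1: R5=7-1=6
CMP R5, 6  (cmp 6,6)
JGT start: not taken
after ADD R3, 7: R3=4+7=11
halt.
Total executed instructions: 35.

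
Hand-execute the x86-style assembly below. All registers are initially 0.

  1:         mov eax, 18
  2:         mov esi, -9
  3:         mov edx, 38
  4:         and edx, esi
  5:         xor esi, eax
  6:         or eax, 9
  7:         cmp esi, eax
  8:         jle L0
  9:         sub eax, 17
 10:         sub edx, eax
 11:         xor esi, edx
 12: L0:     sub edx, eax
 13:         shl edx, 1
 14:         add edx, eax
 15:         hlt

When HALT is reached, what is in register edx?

49

eax=18
esi=-9
edx=38
edx=38&(-9)=38
esi=(-9)^18=-27
eax=18|9=27
cmp esi, eax  (cmp -27,27)
jle L0: taken
edx=38-27=11
edx=11<<1=22
edx=22+27=49
halt.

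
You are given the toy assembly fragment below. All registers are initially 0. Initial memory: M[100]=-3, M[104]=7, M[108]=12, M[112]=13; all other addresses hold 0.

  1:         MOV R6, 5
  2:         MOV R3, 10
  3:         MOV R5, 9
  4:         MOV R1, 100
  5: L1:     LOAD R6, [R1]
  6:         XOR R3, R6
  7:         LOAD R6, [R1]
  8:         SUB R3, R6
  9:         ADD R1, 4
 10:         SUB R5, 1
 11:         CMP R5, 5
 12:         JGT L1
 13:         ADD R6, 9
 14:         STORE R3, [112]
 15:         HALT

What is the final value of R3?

-42

after MOV R6, 5: R6=5
after MOV R3, 10: R3=10
after MOV R5, 9: R5=9
after MOV R1, 100: R1=100
after LOAD R6, [R1]: R6=M[100]=-3
after XOR R3, R6: R3=10^(-3)=-9
after LOAD R6, [R1]: R6=M[100]=-3
after SUB R3, R6: R3=(-9)-(-3)=-6
after ADD R1, 4: R1=100+4=104
after SUB R5, 1: R5=9-1=8
CMP R5, 5  (cmp 8,5)
JGT L1: taken
after LOAD R6, [R1]: R6=M[104]=7
after XOR R3, R6: R3=(-6)^7=-3
after LOAD R6, [R1]: R6=M[104]=7
after SUB R3, R6: R3=(-3)-7=-10
after ADD R1, 4: R1=104+4=108
after SUB R5, 1: R5=8-1=7
CMP R5, 5  (cmp 7,5)
JGT L1: taken
after LOAD R6, [R1]: R6=M[108]=12
after XOR R3, R6: R3=(-10)^12=-6
after LOAD R6, [R1]: R6=M[108]=12
after SUB R3, R6: R3=(-6)-12=-18
after ADD R1, 4: R1=108+4=112
after SUB R5, 1: R5=7-1=6
CMP R5, 5  (cmp 6,5)
JGT L1: taken
after LOAD R6, [R1]: R6=M[112]=13
after XOR R3, R6: R3=(-18)^13=-29
after LOAD R6, [R1]: R6=M[112]=13
after SUB R3, R6: R3=(-29)-13=-42
after ADD R1, 4: R1=112+4=116
after SUB R5, 1: R5=6-1=5
CMP R5, 5  (cmp 5,5)
JGT L1: not taken
after ADD R6, 9: R6=13+9=22
STORE R3, [112] → M[112]=-42
halt.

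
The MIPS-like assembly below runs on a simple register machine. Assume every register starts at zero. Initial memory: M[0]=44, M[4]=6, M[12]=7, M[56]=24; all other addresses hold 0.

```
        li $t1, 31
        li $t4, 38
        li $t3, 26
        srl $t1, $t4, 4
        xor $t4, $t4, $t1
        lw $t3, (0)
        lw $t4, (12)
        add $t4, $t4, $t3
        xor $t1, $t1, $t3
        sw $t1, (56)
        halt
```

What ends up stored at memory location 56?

$t1=31
$t4=38
$t3=26
$t1=38>>4=2
$t4=38^2=36
$t3=M[0]=44
$t4=M[12]=7
$t4=7+44=51
$t1=2^44=46
sw $t1, (56) → M[56]=46
halt.

46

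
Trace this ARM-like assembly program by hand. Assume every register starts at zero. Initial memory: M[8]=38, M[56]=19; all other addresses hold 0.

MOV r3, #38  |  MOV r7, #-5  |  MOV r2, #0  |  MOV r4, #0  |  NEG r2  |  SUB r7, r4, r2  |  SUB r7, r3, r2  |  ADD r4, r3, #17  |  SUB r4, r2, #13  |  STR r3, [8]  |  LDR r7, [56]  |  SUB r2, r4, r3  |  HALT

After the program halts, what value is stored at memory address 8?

38

r3=38
r7=-5
r2=0
r4=0
r2=-(0)=0
r7=0-0=0
r7=38-0=38
r4=38+17=55
r4=0-13=-13
STR r3, [8] → M[8]=38
r7=M[56]=19
r2=(-13)-38=-51
halt.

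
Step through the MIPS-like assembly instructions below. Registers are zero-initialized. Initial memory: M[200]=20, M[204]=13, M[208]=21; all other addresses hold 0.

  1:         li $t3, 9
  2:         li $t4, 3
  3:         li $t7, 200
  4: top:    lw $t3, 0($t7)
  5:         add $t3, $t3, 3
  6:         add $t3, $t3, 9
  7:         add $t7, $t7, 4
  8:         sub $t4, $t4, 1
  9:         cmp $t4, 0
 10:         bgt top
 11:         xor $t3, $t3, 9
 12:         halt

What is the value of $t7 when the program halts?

li $t3, 9 → $t3=9
li $t4, 3 → $t4=3
li $t7, 200 → $t7=200
lw $t3, 0($t7) → $t3=M[200]=20
add $t3, $t3, 3 → $t3=20+3=23
add $t3, $t3, 9 → $t3=23+9=32
add $t7, $t7, 4 → $t7=200+4=204
sub $t4, $t4, 1 → $t4=3-1=2
cmp $t4, 0  (cmp 2,0)
bgt top: taken
lw $t3, 0($t7) → $t3=M[204]=13
add $t3, $t3, 3 → $t3=13+3=16
add $t3, $t3, 9 → $t3=16+9=25
add $t7, $t7, 4 → $t7=204+4=208
sub $t4, $t4, 1 → $t4=2-1=1
cmp $t4, 0  (cmp 1,0)
bgt top: taken
lw $t3, 0($t7) → $t3=M[208]=21
add $t3, $t3, 3 → $t3=21+3=24
add $t3, $t3, 9 → $t3=24+9=33
add $t7, $t7, 4 → $t7=208+4=212
sub $t4, $t4, 1 → $t4=1-1=0
cmp $t4, 0  (cmp 0,0)
bgt top: not taken
xor $t3, $t3, 9 → $t3=33^9=40
halt.

212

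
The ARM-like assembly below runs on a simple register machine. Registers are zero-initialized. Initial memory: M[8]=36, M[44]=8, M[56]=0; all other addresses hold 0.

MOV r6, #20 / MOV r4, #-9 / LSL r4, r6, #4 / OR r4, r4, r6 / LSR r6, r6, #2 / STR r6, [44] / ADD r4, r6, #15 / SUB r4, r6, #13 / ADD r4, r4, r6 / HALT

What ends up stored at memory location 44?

5

after MOV r6, #20: r6=20
after MOV r4, #-9: r4=-9
after LSL r4, r6, #4: r4=20<<4=320
after OR r4, r4, r6: r4=320|20=340
after LSR r6, r6, #2: r6=20>>2=5
STR r6, [44] → M[44]=5
after ADD r4, r6, #15: r4=5+15=20
after SUB r4, r6, #13: r4=5-13=-8
after ADD r4, r4, r6: r4=(-8)+5=-3
halt.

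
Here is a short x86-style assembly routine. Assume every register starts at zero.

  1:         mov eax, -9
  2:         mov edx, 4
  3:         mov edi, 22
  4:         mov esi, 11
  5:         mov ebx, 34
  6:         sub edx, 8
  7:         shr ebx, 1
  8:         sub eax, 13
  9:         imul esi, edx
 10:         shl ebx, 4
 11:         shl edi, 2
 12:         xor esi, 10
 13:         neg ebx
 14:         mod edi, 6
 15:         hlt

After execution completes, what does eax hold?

after mov eax, -9: eax=-9
after mov edx, 4: edx=4
after mov edi, 22: edi=22
after mov esi, 11: esi=11
after mov ebx, 34: ebx=34
after sub edx, 8: edx=4-8=-4
after shr ebx, 1: ebx=34>>1=17
after sub eax, 13: eax=(-9)-13=-22
after imul esi, edx: esi=11*(-4)=-44
after shl ebx, 4: ebx=17<<4=272
after shl edi, 2: edi=22<<2=88
after xor esi, 10: esi=(-44)^10=-34
after neg ebx: ebx=-(272)=-272
after mod edi, 6: edi=88%6=4
halt.

-22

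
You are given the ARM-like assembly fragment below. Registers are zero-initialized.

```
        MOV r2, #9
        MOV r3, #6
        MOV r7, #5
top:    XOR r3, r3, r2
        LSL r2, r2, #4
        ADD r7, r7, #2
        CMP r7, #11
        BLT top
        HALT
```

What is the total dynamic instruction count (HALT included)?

19

MOV r2, #9 → r2=9
MOV r3, #6 → r3=6
MOV r7, #5 → r7=5
XOR r3, r3, r2 → r3=6^9=15
LSL r2, r2, #4 → r2=9<<4=144
ADD r7, r7, #2 → r7=5+2=7
CMP r7, #11  (cmp 7,11)
BLT top: taken
XOR r3, r3, r2 → r3=15^144=159
LSL r2, r2, #4 → r2=144<<4=2304
ADD r7, r7, #2 → r7=7+2=9
CMP r7, #11  (cmp 9,11)
BLT top: taken
XOR r3, r3, r2 → r3=159^2304=2463
LSL r2, r2, #4 → r2=2304<<4=36864
ADD r7, r7, #2 → r7=9+2=11
CMP r7, #11  (cmp 11,11)
BLT top: not taken
halt.
Total executed instructions: 19.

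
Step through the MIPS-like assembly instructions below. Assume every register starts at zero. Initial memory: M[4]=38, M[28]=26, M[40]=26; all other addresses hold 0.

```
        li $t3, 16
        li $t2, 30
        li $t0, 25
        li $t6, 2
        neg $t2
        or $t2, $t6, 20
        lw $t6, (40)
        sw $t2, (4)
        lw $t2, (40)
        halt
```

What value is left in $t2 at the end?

$t3=16
$t2=30
$t0=25
$t6=2
$t2=-(30)=-30
$t2=2|20=22
$t6=M[40]=26
sw $t2, (4) → M[4]=22
$t2=M[40]=26
halt.

26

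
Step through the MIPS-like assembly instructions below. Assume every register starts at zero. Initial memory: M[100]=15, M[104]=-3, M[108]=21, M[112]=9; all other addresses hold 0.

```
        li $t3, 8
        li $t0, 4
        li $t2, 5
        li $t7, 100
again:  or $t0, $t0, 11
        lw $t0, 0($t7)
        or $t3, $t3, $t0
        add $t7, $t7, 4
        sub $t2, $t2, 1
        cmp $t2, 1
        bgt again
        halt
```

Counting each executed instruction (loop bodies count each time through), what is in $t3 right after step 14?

-1

li $t3, 8 → $t3=8
li $t0, 4 → $t0=4
li $t2, 5 → $t2=5
li $t7, 100 → $t7=100
or $t0, $t0, 11 → $t0=4|11=15
lw $t0, 0($t7) → $t0=M[100]=15
or $t3, $t3, $t0 → $t3=8|15=15
add $t7, $t7, 4 → $t7=100+4=104
sub $t2, $t2, 1 → $t2=5-1=4
cmp $t2, 1  (cmp 4,1)
bgt again: taken
or $t0, $t0, 11 → $t0=15|11=15
lw $t0, 0($t7) → $t0=M[104]=-3
or $t3, $t3, $t0 → $t3=15|(-3)=-1
After step 14: $t3 = -1.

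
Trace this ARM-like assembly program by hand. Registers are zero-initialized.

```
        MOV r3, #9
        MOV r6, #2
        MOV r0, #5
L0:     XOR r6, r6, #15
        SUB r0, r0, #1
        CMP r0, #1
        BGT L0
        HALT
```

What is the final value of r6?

MOV r3, #9 → r3=9
MOV r6, #2 → r6=2
MOV r0, #5 → r0=5
XOR r6, r6, #15 → r6=2^15=13
SUB r0, r0, #1 → r0=5-1=4
CMP r0, #1  (cmp 4,1)
BGT L0: taken
XOR r6, r6, #15 → r6=13^15=2
SUB r0, r0, #1 → r0=4-1=3
CMP r0, #1  (cmp 3,1)
BGT L0: taken
XOR r6, r6, #15 → r6=2^15=13
SUB r0, r0, #1 → r0=3-1=2
CMP r0, #1  (cmp 2,1)
BGT L0: taken
XOR r6, r6, #15 → r6=13^15=2
SUB r0, r0, #1 → r0=2-1=1
CMP r0, #1  (cmp 1,1)
BGT L0: not taken
halt.

2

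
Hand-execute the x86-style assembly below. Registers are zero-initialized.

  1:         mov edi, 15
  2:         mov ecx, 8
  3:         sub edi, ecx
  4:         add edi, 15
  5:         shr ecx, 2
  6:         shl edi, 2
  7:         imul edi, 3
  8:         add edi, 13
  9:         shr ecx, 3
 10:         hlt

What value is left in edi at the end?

after mov edi, 15: edi=15
after mov ecx, 8: ecx=8
after sub edi, ecx: edi=15-8=7
after add edi, 15: edi=7+15=22
after shr ecx, 2: ecx=8>>2=2
after shl edi, 2: edi=22<<2=88
after imul edi, 3: edi=88*3=264
after add edi, 13: edi=264+13=277
after shr ecx, 3: ecx=2>>3=0
halt.

277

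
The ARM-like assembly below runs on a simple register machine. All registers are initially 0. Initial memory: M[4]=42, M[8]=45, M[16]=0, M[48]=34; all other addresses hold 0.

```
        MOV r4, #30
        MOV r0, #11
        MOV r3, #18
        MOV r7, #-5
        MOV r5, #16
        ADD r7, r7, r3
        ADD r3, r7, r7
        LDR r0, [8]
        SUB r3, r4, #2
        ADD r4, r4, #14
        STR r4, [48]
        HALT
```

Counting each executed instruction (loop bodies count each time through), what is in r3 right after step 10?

r4=30
r0=11
r3=18
r7=-5
r5=16
r7=(-5)+18=13
r3=13+13=26
r0=M[8]=45
r3=30-2=28
r4=30+14=44
After step 10: r3 = 28.

28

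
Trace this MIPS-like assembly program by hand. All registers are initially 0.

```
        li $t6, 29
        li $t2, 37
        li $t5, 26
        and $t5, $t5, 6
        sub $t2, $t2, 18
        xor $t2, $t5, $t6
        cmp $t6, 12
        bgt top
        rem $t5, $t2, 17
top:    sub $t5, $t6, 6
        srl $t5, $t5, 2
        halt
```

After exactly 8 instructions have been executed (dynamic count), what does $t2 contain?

li $t6, 29 → $t6=29
li $t2, 37 → $t2=37
li $t5, 26 → $t5=26
and $t5, $t5, 6 → $t5=26&6=2
sub $t2, $t2, 18 → $t2=37-18=19
xor $t2, $t5, $t6 → $t2=2^29=31
cmp $t6, 12  (cmp 29,12)
bgt top: taken
After step 8: $t2 = 31.

31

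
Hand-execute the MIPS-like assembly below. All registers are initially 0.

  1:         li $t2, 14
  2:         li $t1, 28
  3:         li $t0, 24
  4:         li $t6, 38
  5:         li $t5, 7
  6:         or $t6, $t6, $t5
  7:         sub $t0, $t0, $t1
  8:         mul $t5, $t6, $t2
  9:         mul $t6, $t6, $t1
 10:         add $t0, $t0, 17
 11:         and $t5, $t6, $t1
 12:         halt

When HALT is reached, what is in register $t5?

4

$t2=14
$t1=28
$t0=24
$t6=38
$t5=7
$t6=38|7=39
$t0=24-28=-4
$t5=39*14=546
$t6=39*28=1092
$t0=(-4)+17=13
$t5=1092&28=4
halt.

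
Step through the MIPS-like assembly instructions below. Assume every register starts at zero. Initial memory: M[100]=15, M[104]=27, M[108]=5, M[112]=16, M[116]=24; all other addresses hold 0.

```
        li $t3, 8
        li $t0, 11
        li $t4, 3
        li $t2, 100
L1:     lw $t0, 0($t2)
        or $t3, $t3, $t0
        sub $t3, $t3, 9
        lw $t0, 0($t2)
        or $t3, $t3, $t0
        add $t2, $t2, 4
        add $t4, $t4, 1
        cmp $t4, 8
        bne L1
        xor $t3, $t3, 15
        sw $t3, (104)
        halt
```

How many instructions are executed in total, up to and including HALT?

$t3=8
$t0=11
$t4=3
$t2=100
$t0=M[100]=15
$t3=8|15=15
$t3=15-9=6
$t0=M[100]=15
$t3=6|15=15
$t2=100+4=104
$t4=3+1=4
cmp $t4, 8  (cmp 4,8)
bne L1: taken
$t0=M[104]=27
$t3=15|27=31
$t3=31-9=22
$t0=M[104]=27
$t3=22|27=31
$t2=104+4=108
$t4=4+1=5
cmp $t4, 8  (cmp 5,8)
bne L1: taken
$t0=M[108]=5
$t3=31|5=31
$t3=31-9=22
$t0=M[108]=5
$t3=22|5=23
$t2=108+4=112
$t4=5+1=6
cmp $t4, 8  (cmp 6,8)
bne L1: taken
$t0=M[112]=16
$t3=23|16=23
$t3=23-9=14
$t0=M[112]=16
$t3=14|16=30
$t2=112+4=116
$t4=6+1=7
cmp $t4, 8  (cmp 7,8)
bne L1: taken
$t0=M[116]=24
$t3=30|24=30
$t3=30-9=21
$t0=M[116]=24
$t3=21|24=29
$t2=116+4=120
$t4=7+1=8
cmp $t4, 8  (cmp 8,8)
bne L1: not taken
$t3=29^15=18
sw $t3, (104) → M[104]=18
halt.
Total executed instructions: 52.

52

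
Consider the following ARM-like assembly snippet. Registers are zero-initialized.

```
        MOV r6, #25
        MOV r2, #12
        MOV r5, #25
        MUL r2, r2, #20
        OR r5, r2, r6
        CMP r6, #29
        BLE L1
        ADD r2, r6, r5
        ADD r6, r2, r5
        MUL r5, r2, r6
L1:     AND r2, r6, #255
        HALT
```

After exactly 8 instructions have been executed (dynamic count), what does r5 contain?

249

MOV r6, #25 → r6=25
MOV r2, #12 → r2=12
MOV r5, #25 → r5=25
MUL r2, r2, #20 → r2=12*20=240
OR r5, r2, r6 → r5=240|25=249
CMP r6, #29  (cmp 25,29)
BLE L1: taken
AND r2, r6, #255 → r2=25&255=25
After step 8: r5 = 249.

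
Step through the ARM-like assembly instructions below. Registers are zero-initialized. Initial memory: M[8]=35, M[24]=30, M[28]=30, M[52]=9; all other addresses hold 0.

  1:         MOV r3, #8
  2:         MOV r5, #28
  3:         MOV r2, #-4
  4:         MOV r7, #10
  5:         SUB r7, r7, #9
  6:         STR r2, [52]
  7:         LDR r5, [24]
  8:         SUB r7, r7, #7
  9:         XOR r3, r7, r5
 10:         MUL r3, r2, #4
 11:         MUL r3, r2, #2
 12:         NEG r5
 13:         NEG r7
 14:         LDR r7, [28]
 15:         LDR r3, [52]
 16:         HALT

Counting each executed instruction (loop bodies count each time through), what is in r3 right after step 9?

MOV r3, #8 → r3=8
MOV r5, #28 → r5=28
MOV r2, #-4 → r2=-4
MOV r7, #10 → r7=10
SUB r7, r7, #9 → r7=10-9=1
STR r2, [52] → M[52]=-4
LDR r5, [24] → r5=M[24]=30
SUB r7, r7, #7 → r7=1-7=-6
XOR r3, r7, r5 → r3=(-6)^30=-28
After step 9: r3 = -28.

-28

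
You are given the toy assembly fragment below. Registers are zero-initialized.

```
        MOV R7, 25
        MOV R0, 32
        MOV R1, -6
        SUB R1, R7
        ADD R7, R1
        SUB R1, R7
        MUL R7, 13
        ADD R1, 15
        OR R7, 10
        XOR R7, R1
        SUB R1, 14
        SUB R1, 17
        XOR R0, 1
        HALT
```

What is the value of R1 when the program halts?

-41

after MOV R7, 25: R7=25
after MOV R0, 32: R0=32
after MOV R1, -6: R1=-6
after SUB R1, R7: R1=(-6)-25=-31
after ADD R7, R1: R7=25+(-31)=-6
after SUB R1, R7: R1=(-31)-(-6)=-25
after MUL R7, 13: R7=(-6)*13=-78
after ADD R1, 15: R1=(-25)+15=-10
after OR R7, 10: R7=(-78)|10=-70
after XOR R7, R1: R7=(-70)^(-10)=76
after SUB R1, 14: R1=(-10)-14=-24
after SUB R1, 17: R1=(-24)-17=-41
after XOR R0, 1: R0=32^1=33
halt.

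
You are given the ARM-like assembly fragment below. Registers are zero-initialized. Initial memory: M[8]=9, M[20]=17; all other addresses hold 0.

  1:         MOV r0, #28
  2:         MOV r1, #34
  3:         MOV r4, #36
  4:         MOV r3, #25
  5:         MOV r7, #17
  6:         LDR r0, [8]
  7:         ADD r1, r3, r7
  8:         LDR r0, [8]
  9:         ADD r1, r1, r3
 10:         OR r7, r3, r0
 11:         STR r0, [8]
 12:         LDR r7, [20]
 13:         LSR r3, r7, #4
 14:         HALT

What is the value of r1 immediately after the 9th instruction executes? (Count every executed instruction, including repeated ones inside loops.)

after MOV r0, #28: r0=28
after MOV r1, #34: r1=34
after MOV r4, #36: r4=36
after MOV r3, #25: r3=25
after MOV r7, #17: r7=17
after LDR r0, [8]: r0=M[8]=9
after ADD r1, r3, r7: r1=25+17=42
after LDR r0, [8]: r0=M[8]=9
after ADD r1, r1, r3: r1=42+25=67
After step 9: r1 = 67.

67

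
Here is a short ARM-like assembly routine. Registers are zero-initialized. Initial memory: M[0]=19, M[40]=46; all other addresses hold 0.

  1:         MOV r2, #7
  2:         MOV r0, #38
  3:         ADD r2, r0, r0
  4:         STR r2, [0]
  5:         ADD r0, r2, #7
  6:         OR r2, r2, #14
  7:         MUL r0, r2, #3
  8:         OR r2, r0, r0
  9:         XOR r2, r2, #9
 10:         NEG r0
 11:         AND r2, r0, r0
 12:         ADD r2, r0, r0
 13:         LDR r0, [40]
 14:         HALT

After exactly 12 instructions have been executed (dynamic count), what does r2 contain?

-468

r2=7
r0=38
r2=38+38=76
STR r2, [0] → M[0]=76
r0=76+7=83
r2=76|14=78
r0=78*3=234
r2=234|234=234
r2=234^9=227
r0=-(234)=-234
r2=(-234)&(-234)=-234
r2=(-234)+(-234)=-468
After step 12: r2 = -468.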